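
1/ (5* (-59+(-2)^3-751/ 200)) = -40/ 14151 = -0.00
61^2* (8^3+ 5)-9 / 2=3847505 / 2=1923752.50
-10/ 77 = -0.13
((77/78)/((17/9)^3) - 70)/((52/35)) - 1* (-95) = 318722505/6642376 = 47.98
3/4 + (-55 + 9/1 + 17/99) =-17851/396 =-45.08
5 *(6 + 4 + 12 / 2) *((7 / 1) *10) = 5600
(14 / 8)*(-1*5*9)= -315 / 4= -78.75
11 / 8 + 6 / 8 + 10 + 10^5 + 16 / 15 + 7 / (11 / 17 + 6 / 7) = 2148383317 / 21480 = 100017.85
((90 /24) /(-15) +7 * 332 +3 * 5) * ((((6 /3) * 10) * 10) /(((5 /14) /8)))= 10477600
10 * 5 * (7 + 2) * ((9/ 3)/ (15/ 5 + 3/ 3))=675/ 2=337.50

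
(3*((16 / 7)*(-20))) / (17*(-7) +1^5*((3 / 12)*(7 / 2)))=512 / 441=1.16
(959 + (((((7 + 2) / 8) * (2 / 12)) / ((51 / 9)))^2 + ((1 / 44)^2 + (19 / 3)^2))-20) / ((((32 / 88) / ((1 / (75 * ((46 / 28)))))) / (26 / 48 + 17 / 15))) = 36997401644917 / 1010769408000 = 36.60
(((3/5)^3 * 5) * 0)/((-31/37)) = 0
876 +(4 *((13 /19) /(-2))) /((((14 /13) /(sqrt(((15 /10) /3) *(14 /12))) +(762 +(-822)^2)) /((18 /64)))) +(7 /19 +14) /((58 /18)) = 507 *sqrt(21) /1959049042699856 +100042035643995471987 /113624844476591648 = 880.46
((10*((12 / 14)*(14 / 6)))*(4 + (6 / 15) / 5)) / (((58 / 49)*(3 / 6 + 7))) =6664 / 725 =9.19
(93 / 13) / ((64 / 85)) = 7905 / 832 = 9.50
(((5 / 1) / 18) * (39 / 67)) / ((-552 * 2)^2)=65 / 489964032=0.00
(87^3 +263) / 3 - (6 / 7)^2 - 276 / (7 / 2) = 32267834 / 147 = 219509.07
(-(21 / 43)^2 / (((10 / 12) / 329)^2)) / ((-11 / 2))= 3436868232 / 508475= 6759.17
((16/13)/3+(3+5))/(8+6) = 164/273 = 0.60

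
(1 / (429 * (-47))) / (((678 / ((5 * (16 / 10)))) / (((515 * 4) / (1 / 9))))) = -8240 / 759473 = -0.01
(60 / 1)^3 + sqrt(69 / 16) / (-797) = 216000-sqrt(69) / 3188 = 216000.00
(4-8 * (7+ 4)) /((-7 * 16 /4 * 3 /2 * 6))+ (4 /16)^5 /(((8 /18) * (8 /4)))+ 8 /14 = 155837 /172032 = 0.91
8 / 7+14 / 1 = 106 / 7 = 15.14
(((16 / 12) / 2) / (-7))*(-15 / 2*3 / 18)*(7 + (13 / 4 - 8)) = 15 / 56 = 0.27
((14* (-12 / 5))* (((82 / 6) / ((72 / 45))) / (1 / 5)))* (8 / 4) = -2870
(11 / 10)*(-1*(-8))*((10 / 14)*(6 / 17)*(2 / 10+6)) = 13.75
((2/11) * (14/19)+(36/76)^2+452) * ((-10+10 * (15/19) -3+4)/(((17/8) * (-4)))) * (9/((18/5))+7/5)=294236397/1282633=229.40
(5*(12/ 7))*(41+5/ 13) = 32280/ 91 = 354.73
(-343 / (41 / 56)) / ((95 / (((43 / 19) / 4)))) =-206486 / 74005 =-2.79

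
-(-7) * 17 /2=119 /2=59.50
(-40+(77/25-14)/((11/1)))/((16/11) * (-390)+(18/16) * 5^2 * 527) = -0.00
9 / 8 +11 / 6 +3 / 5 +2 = 667 / 120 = 5.56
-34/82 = -17/41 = -0.41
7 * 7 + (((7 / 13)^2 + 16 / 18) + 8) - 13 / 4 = 334187 / 6084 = 54.93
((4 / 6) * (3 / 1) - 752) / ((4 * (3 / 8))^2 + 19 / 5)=-15000 / 121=-123.97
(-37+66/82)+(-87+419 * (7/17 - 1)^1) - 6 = -375.67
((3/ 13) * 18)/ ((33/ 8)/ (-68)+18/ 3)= 3264/ 4667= 0.70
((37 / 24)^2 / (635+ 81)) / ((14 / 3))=1369 / 1924608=0.00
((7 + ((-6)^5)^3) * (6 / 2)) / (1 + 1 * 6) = -1410554953707 / 7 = -201507850529.57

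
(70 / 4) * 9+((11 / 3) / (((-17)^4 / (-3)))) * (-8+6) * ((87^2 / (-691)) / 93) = 563567441403 / 3578206682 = 157.50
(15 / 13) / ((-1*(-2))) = 15 / 26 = 0.58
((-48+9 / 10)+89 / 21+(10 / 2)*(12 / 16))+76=15493 / 420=36.89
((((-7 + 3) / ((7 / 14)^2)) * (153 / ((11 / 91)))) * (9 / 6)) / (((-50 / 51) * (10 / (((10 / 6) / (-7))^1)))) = -202878 / 275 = -737.74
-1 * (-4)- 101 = -97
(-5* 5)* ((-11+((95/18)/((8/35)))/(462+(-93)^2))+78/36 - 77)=2815215875/1311984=2145.77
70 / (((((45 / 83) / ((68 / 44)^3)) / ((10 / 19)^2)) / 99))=570890600 / 43681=13069.54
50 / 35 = 10 / 7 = 1.43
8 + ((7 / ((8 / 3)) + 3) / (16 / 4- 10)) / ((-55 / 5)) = 1423 / 176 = 8.09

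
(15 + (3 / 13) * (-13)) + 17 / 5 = 15.40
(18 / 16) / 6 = 3 / 16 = 0.19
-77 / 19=-4.05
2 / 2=1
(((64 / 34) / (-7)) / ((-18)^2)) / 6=-4 / 28917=-0.00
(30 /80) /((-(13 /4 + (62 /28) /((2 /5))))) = -7 /164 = -0.04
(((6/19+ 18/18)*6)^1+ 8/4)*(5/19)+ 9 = 4189/361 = 11.60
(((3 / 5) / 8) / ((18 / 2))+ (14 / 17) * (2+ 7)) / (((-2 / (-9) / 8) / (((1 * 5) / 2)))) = 45411 / 68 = 667.81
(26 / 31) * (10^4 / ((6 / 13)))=1690000 / 93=18172.04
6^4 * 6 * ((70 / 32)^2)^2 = 364651875 / 2048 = 178052.67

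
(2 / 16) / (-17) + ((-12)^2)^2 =2820095 / 136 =20735.99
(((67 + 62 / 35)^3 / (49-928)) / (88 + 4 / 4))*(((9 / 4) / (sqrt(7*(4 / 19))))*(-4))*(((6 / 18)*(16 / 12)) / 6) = 13945313143*sqrt(133) / 70437236625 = 2.28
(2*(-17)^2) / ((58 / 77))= 22253 / 29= 767.34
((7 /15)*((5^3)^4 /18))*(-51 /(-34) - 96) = -2392578125 /4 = -598144531.25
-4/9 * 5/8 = -5/18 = -0.28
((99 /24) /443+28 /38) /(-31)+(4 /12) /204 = -7165325 /319374648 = -0.02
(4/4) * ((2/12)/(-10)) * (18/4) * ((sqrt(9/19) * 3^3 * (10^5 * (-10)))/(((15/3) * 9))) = 135000 * sqrt(19)/19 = 30971.12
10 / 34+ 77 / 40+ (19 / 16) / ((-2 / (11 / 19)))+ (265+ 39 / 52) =267.63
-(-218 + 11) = 207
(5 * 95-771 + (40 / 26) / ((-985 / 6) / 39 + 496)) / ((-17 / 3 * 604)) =25547268 / 295407793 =0.09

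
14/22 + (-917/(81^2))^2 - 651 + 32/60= -1538472257459/2367569655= -649.81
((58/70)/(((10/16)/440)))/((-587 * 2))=-0.50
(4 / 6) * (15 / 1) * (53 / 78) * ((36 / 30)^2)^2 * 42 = 961632 / 1625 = 591.77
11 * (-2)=-22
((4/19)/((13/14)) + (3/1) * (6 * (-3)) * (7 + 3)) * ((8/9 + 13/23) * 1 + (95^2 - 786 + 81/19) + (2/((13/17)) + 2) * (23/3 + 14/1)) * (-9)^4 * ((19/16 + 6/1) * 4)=-3987323287330635/4693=-849632066339.36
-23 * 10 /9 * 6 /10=-46 /3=-15.33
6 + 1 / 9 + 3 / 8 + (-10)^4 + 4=720755 / 72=10010.49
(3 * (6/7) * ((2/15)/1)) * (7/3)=4/5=0.80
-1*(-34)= 34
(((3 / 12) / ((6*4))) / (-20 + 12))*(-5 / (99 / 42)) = 35 / 12672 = 0.00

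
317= 317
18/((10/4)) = 36/5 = 7.20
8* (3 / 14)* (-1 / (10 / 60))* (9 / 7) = -648 / 49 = -13.22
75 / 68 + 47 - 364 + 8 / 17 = -21449 / 68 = -315.43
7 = 7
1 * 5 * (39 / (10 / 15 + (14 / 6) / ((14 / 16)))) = 117 / 2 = 58.50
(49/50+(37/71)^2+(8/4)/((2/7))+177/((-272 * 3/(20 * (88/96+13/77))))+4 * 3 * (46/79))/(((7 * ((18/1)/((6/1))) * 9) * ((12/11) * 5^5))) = 387466927453/23709158865000000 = 0.00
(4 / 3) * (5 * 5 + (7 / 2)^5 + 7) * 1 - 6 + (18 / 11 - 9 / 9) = 194725 / 264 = 737.59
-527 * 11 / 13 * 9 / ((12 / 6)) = -2006.65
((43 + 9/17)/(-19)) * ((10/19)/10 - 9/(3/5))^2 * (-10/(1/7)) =4177980800/116603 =35830.82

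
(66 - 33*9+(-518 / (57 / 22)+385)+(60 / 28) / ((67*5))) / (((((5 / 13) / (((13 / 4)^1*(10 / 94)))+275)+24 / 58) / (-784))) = 673883343952 / 5175718845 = 130.20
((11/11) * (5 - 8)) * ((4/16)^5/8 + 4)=-98307/8192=-12.00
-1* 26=-26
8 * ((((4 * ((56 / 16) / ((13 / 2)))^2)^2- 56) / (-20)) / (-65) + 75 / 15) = 14726840 / 371293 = 39.66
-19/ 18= -1.06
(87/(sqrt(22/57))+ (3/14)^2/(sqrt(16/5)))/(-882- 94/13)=-1131 *sqrt(1254)/254320- 117 *sqrt(5)/9063040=-0.16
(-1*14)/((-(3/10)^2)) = 1400/9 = 155.56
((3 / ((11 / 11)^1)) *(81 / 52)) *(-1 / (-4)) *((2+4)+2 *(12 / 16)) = 3645 / 416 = 8.76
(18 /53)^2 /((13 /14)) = 4536 /36517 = 0.12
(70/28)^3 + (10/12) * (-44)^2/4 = 10055/24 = 418.96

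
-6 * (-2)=12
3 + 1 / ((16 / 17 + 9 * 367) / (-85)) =167056 / 56167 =2.97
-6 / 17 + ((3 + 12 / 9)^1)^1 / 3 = 167 / 153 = 1.09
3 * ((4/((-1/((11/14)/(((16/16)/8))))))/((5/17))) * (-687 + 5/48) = 176159.34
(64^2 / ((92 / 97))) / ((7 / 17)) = 10488.05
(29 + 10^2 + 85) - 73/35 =7417/35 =211.91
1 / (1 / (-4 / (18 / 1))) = -2 / 9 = -0.22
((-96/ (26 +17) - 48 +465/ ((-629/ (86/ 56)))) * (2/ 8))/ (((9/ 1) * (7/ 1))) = -12967235/ 63614544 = -0.20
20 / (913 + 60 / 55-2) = 220 / 10033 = 0.02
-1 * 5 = -5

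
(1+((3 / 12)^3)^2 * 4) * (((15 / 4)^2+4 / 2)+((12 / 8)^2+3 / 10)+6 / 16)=311395 / 16384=19.01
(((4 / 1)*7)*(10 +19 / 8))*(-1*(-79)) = 54747 / 2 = 27373.50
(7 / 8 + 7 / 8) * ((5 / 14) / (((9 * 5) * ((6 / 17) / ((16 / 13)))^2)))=2312 / 13689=0.17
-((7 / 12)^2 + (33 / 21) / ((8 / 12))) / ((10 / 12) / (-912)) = 103322 / 35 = 2952.06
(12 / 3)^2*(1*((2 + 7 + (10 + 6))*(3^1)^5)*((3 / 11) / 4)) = 72900 / 11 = 6627.27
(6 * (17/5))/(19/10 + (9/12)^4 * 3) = 7.16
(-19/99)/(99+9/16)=-304/157707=-0.00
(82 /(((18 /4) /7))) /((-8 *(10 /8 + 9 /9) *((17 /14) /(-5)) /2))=80360 /1377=58.36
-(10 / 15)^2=-4 / 9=-0.44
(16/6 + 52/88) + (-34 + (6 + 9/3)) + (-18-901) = -62089/66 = -940.74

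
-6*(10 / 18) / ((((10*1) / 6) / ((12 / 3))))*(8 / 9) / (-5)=64 / 45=1.42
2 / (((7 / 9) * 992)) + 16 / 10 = 27821 / 17360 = 1.60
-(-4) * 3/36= 0.33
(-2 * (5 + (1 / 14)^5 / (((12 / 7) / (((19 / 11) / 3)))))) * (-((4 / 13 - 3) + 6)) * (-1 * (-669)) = 1458749437231 / 65921856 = 22128.46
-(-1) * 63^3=250047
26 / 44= 13 / 22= 0.59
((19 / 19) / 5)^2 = 1 / 25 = 0.04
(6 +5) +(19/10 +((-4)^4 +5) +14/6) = 276.23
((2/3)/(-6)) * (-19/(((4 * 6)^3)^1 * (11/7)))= 133/1368576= 0.00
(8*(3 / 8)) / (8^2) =3 / 64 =0.05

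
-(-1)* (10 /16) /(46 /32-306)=-0.00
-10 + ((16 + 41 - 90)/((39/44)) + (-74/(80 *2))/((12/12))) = -49601/1040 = -47.69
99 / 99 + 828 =829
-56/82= -28/41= -0.68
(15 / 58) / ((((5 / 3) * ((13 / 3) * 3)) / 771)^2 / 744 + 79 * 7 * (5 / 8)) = 2985282702 / 3989581569917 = 0.00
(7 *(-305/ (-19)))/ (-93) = -1.21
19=19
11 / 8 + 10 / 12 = 53 / 24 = 2.21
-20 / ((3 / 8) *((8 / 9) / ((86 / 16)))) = -645 / 2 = -322.50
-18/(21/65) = -390/7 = -55.71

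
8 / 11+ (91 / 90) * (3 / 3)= 1.74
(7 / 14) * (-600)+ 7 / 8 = -2393 / 8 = -299.12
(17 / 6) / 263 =17 / 1578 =0.01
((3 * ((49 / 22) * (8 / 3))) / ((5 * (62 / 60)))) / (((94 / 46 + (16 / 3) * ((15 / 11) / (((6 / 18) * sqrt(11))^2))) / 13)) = 3867864 / 689657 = 5.61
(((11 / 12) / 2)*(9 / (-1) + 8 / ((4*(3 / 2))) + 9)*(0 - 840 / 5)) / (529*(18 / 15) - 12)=-770 / 4671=-0.16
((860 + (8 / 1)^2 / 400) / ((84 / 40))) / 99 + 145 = 73823 / 495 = 149.14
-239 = -239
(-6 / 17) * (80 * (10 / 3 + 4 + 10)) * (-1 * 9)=74880 / 17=4404.71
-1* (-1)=1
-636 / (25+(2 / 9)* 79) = -5724 / 383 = -14.95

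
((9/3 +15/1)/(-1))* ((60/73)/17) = -0.87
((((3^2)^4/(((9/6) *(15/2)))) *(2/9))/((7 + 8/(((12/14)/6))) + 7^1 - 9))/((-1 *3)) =-216/305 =-0.71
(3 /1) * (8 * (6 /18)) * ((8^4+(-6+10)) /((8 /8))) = 32800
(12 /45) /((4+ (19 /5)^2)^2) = 500 /637563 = 0.00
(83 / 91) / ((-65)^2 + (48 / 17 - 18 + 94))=1411 / 6658015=0.00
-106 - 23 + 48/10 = -124.20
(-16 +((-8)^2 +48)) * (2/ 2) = 96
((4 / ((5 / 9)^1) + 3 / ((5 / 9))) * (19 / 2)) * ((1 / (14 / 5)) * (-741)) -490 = -32167.75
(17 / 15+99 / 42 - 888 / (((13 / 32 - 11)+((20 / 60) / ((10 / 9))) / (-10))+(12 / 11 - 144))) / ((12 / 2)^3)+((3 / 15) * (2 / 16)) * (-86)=-1594225079 / 756609840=-2.11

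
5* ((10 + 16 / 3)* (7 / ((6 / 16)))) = 12880 / 9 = 1431.11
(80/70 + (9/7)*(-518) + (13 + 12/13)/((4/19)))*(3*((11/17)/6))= -2397285/12376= -193.70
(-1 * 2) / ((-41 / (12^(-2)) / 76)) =19 / 738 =0.03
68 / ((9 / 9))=68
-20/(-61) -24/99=172/2013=0.09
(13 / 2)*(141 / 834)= 611 / 556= 1.10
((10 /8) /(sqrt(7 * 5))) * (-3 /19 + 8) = 149 * sqrt(35) /532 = 1.66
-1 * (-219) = 219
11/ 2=5.50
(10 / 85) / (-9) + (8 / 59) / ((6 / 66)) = 13346 / 9027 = 1.48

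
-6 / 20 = -3 / 10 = -0.30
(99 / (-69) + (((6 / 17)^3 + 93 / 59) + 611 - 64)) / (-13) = -3648053135 / 86670233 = -42.09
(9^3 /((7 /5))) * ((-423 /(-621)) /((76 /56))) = 114210 /437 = 261.35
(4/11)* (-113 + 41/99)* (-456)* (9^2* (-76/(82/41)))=-6952963968/121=-57462512.13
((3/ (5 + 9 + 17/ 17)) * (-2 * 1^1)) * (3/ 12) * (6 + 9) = -3/ 2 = -1.50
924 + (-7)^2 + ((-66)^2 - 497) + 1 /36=173953 /36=4832.03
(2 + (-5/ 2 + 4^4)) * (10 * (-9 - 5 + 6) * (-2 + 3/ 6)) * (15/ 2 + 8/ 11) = 2774730/ 11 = 252248.18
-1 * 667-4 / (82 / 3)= -27353 / 41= -667.15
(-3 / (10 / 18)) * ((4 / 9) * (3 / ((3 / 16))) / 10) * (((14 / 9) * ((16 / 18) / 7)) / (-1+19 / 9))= -256 / 375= -0.68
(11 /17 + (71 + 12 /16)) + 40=7643 /68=112.40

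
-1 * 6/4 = -3/2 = -1.50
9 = 9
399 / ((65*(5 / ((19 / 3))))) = 2527 / 325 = 7.78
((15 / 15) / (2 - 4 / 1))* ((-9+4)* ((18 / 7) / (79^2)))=45 / 43687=0.00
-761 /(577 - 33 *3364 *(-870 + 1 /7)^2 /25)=932225 /4115871435227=0.00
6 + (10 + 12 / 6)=18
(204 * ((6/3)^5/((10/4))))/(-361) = -13056/1805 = -7.23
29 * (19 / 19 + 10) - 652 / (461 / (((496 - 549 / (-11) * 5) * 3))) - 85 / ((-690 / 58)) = -992721980 / 349899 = -2837.17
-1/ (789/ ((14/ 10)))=-7/ 3945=-0.00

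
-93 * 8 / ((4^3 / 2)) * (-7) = 651 / 4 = 162.75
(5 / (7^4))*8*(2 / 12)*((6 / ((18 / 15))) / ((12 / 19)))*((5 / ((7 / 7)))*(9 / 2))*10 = 11875 / 2401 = 4.95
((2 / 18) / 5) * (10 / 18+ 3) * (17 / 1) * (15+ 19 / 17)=8768 / 405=21.65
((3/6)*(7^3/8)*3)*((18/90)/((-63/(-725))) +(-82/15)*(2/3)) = -6909/80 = -86.36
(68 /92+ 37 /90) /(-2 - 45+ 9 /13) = -30953 /1246140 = -0.02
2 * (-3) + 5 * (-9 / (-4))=21 / 4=5.25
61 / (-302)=-61 / 302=-0.20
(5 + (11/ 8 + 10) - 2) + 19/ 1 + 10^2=133.38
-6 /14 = -3 /7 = -0.43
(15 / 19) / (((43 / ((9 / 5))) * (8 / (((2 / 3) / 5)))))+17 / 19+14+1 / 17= 4153953 / 277780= 14.95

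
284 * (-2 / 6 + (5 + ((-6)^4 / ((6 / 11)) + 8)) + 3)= 2037700 / 3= 679233.33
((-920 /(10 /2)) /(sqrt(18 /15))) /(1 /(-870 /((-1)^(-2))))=26680 * sqrt(30)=146132.38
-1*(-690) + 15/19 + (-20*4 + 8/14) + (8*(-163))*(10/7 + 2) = -513313/133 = -3859.50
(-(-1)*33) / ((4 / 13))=429 / 4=107.25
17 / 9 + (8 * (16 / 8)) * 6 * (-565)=-488143 / 9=-54238.11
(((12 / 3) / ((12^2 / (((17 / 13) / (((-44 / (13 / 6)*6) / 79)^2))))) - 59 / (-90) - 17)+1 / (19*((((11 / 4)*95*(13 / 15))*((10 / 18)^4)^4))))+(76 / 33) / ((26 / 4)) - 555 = -36749207418050815042423423 / 64682005781250000000000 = -568.15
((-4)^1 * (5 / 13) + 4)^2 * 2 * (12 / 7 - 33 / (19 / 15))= -509952 / 1729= -294.94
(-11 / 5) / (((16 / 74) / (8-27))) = 7733 / 40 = 193.32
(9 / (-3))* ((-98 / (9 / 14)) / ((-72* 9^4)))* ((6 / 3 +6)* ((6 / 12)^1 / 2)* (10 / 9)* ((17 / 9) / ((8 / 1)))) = -29155 / 57395628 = -0.00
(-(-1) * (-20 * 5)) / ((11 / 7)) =-63.64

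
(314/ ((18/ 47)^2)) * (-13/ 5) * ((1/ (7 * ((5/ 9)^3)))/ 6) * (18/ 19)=-121731363/ 166250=-732.22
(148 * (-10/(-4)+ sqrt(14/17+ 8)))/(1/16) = 5920+ 11840 * sqrt(102)/17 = 12954.01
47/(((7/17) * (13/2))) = 1598/91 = 17.56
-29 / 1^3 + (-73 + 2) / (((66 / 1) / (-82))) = 1954 / 33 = 59.21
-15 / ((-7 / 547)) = 8205 / 7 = 1172.14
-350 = -350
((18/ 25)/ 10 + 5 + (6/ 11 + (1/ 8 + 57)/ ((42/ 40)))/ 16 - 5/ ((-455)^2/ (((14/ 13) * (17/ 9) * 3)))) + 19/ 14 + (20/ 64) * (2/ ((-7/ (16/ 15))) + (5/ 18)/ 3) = 22374392543/ 2283781500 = 9.80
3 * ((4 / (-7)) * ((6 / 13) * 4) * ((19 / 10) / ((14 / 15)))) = -4104 / 637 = -6.44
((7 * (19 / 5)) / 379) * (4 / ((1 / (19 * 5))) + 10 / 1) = 10374 / 379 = 27.37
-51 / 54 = -17 / 18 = -0.94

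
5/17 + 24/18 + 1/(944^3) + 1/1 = 112725139507/42902851584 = 2.63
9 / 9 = 1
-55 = -55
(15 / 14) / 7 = 0.15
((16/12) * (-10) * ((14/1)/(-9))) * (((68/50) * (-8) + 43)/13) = 89936/1755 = 51.25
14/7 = 2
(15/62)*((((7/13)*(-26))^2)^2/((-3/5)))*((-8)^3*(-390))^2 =-19146583572480000/31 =-617631728144516.13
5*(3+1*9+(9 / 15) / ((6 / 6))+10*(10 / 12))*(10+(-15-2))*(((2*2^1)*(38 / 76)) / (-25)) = 4396 / 75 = 58.61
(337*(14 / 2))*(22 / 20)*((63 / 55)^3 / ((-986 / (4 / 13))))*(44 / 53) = -2359443492 / 2335279375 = -1.01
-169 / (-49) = 169 / 49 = 3.45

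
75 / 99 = 25 / 33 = 0.76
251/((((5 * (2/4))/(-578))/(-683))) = 198176548/5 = 39635309.60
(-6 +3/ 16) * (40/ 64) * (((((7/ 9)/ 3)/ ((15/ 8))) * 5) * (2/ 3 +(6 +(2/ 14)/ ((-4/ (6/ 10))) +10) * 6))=-628463/ 2592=-242.46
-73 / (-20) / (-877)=-73 / 17540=-0.00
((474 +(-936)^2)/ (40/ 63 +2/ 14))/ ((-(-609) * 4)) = 1314855/ 2842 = 462.65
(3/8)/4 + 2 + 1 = 99/32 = 3.09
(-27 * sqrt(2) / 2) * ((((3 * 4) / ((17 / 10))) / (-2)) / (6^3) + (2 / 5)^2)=-3297 * sqrt(2) / 1700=-2.74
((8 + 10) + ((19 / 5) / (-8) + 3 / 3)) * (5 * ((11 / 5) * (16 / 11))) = 1482 / 5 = 296.40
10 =10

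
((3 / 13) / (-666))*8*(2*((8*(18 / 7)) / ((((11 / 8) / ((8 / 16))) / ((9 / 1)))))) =-13824 / 37037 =-0.37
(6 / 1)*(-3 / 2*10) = -90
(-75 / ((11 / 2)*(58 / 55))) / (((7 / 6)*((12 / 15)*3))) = -1875 / 406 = -4.62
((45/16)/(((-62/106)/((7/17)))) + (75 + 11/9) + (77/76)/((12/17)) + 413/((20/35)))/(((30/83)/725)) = 1731882172825/1081404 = 1601512.64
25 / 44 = 0.57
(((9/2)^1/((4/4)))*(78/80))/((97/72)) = 3159/970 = 3.26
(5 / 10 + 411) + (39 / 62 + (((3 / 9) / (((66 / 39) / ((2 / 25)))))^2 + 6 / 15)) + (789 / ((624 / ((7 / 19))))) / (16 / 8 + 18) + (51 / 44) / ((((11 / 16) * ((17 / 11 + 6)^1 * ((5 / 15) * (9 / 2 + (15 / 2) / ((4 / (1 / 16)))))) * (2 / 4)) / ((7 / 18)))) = 2250551667017603437 / 5453694880920000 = 412.67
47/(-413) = -47/413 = -0.11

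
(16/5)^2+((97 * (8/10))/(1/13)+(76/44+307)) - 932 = 108836/275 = 395.77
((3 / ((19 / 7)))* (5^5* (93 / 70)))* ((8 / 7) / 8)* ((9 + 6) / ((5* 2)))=523125 / 532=983.32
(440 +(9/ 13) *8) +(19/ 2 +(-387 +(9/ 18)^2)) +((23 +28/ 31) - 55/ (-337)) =50171241/ 543244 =92.35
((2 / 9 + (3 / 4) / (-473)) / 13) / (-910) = -289 / 15495480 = -0.00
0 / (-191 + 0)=0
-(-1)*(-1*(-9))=9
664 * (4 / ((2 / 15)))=19920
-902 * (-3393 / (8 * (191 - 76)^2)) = 28.93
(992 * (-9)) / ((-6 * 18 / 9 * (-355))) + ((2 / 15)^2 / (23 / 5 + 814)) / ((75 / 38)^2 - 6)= -83289456488 / 39741413265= -2.10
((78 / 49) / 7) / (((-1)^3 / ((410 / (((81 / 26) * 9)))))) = -277160 / 83349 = -3.33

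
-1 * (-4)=4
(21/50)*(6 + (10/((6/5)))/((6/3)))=427/100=4.27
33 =33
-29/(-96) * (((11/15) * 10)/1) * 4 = 8.86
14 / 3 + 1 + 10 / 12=13 / 2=6.50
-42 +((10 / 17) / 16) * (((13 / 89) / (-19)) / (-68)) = -656811391 / 15638368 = -42.00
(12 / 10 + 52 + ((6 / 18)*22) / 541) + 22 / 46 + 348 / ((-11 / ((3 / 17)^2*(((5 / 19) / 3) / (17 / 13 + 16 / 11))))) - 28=2077593122521 / 80964547905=25.66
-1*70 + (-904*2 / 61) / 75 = -322058 / 4575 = -70.40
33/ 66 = 1/ 2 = 0.50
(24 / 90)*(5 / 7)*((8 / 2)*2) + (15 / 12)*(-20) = -23.48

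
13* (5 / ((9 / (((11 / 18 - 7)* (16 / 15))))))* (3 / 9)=-11960 / 729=-16.41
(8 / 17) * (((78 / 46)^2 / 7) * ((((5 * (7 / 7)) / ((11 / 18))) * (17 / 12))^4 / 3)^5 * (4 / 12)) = 165865618703482326895466224591054630279541015625 / 326525679204469271962753826816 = 507971131420931336.54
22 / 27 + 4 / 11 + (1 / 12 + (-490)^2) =285240299 / 1188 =240101.26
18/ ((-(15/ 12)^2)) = -288/ 25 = -11.52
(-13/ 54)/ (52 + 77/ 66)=-0.00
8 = 8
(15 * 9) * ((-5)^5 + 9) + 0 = -420660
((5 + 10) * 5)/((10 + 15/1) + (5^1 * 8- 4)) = 75/61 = 1.23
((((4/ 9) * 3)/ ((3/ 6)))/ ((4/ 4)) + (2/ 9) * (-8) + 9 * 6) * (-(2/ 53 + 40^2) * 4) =-167568752/ 477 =-351297.17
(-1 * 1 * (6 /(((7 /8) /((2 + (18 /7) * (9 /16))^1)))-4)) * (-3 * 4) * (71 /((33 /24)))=12165.11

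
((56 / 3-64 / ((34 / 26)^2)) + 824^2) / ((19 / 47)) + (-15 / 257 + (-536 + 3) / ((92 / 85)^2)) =60165908395990763 / 35832860304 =1679070.77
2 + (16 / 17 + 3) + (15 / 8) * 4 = 13.44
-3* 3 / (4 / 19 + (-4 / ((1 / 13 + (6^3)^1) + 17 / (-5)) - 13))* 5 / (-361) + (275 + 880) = 18456533115 / 15979817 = 1154.99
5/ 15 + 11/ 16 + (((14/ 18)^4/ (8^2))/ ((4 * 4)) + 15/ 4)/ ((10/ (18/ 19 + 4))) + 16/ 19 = 2373270287/ 638254080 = 3.72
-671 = -671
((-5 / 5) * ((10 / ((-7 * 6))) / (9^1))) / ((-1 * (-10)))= 1 / 378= 0.00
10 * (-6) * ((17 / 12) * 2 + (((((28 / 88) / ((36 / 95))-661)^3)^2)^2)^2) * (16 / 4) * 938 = -408445144931356693438124954526307451383100340943020894943774620567484462359344215630684494292983007433341855012382098657910750603063985567785 / 38648542900743213361159000407471136470421279830338473844224164888576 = -10568190008620021569311260000000000000000000000000000000000000000000000000.00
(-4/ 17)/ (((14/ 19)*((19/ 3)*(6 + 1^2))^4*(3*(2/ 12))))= -324/ 1959746621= -0.00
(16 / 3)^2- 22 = 58 / 9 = 6.44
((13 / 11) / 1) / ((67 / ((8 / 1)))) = 104 / 737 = 0.14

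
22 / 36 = 0.61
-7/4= -1.75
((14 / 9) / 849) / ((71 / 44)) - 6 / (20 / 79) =-128568947 / 5425110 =-23.70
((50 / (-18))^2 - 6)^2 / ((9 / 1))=19321 / 59049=0.33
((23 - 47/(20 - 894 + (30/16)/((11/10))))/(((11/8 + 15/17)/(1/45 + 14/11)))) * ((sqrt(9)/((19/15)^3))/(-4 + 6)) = 8677803066300/889013077183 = 9.76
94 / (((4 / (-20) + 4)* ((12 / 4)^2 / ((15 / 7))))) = 2350 / 399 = 5.89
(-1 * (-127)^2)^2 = 260144641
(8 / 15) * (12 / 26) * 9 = 144 / 65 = 2.22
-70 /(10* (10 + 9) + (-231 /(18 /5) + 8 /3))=-140 /257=-0.54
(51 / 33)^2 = 289 / 121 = 2.39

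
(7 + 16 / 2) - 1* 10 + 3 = 8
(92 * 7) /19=644 /19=33.89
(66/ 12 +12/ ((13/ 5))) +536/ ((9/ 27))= 42071/ 26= 1618.12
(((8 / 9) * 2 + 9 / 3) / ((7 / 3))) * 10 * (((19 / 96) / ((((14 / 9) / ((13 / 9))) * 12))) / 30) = 10621 / 1016064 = 0.01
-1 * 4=-4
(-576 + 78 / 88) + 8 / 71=-1796303 / 3124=-575.00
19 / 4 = 4.75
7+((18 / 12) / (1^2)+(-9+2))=3 / 2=1.50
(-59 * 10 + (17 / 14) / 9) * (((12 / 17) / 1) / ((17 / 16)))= -2378336 / 6069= -391.88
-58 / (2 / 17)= -493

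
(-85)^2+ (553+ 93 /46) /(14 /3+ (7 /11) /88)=2292564287 /312179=7343.75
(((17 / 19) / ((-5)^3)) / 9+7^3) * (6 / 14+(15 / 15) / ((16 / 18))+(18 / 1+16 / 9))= 9852764701 / 1346625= 7316.64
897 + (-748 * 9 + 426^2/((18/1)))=4247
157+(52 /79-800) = -50745 /79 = -642.34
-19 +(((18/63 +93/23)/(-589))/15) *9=-9010846/474145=-19.00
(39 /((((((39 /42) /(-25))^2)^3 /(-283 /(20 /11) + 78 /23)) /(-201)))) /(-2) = -1940910563098828125000 /8539739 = -227279845800770.74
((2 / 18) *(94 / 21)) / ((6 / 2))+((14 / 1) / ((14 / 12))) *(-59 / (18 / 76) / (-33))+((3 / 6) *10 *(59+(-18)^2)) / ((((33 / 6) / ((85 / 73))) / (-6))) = -1066201786 / 455301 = -2341.75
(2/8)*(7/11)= 7/44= 0.16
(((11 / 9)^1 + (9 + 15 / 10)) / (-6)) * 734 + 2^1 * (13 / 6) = -77203 / 54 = -1429.69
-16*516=-8256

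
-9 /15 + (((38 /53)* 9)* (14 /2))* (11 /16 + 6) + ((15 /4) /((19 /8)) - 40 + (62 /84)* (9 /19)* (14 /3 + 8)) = 75418839 /281960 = 267.48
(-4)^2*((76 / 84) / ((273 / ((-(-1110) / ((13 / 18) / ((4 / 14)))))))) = 1349760 / 57967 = 23.28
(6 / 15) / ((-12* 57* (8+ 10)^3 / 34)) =-17 / 4986360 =-0.00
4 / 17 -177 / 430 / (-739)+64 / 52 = 102996597 / 70227170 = 1.47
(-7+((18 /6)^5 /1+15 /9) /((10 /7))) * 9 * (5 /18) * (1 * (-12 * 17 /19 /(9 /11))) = -921536 /171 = -5389.10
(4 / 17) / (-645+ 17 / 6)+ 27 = 1768503 / 65501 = 27.00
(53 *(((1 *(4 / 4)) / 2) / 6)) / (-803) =-53 / 9636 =-0.01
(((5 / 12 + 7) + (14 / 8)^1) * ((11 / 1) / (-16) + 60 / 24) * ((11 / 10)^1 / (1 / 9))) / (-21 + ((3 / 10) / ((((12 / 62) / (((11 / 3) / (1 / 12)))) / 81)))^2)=87725 / 16275607808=0.00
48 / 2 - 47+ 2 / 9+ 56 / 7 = -133 / 9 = -14.78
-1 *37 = -37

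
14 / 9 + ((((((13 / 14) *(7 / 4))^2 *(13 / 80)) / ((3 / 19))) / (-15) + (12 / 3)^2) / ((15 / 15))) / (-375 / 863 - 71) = 1.33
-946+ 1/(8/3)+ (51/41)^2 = -12695957/13448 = -944.08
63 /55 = 1.15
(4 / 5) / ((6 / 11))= 22 / 15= 1.47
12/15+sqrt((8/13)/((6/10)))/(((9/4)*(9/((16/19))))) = 128*sqrt(390)/60021+4/5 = 0.84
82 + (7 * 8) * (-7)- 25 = -335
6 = 6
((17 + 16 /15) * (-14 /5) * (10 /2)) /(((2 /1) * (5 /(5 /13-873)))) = 21519568 /975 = 22071.35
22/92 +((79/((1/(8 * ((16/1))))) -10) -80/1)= 461023/46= 10022.24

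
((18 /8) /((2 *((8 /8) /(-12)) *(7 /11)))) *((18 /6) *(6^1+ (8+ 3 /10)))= -127413 /140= -910.09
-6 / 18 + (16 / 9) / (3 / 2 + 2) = 11 / 63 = 0.17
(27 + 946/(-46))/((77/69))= 444/77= 5.77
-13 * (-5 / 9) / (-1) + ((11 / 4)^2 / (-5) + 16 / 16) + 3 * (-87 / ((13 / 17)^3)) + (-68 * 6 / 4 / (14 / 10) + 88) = -6380727331 / 11072880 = -576.25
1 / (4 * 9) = 1 / 36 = 0.03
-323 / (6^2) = -323 / 36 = -8.97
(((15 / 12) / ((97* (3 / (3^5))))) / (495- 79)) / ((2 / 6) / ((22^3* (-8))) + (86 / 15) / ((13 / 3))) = 8085825 / 4263616958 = 0.00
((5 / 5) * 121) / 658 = 121 / 658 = 0.18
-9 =-9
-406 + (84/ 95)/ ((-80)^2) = -61711979/ 152000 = -406.00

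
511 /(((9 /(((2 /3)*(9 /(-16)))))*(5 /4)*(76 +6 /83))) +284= 7678981 /27060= 283.78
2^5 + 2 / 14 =225 / 7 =32.14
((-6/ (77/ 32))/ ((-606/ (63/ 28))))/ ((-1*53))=-72/ 412181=-0.00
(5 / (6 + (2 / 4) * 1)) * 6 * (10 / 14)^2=1500 / 637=2.35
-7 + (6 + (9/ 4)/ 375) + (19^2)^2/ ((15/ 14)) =182447909/ 1500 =121631.94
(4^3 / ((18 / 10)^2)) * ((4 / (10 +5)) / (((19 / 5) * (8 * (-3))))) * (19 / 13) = -800 / 9477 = -0.08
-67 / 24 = -2.79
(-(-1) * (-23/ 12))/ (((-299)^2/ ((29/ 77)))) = -29/ 3591588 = -0.00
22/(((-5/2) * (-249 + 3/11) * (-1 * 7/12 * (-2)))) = 121/3990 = 0.03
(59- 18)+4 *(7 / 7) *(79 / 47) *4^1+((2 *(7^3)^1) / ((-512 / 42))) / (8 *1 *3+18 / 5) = 18224373 / 276736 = 65.85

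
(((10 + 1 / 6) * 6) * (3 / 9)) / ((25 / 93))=1891 / 25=75.64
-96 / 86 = -48 / 43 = -1.12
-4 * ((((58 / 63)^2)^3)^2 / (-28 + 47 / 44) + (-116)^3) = 28922704910366089548361116574976 / 4632388169247411037421985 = 6243584.06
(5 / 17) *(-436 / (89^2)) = -2180 / 134657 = -0.02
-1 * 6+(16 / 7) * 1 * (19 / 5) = 94 / 35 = 2.69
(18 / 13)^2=324 / 169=1.92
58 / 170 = 29 / 85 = 0.34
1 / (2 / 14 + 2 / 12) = 42 / 13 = 3.23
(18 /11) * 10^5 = 1800000 /11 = 163636.36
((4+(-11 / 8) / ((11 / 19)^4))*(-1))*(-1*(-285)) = 25002765 / 10648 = 2348.12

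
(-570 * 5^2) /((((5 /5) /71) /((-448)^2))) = -203062272000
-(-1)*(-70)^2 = 4900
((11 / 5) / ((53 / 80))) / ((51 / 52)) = 3.39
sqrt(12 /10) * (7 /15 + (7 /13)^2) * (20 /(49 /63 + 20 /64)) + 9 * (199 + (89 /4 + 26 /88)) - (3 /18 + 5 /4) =368256 * sqrt(30) /132665 + 263009 /132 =2007.70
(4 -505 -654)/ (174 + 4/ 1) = -1155/ 178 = -6.49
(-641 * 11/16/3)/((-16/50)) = 176275/384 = 459.05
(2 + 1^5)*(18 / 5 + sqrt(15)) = 54 / 5 + 3*sqrt(15) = 22.42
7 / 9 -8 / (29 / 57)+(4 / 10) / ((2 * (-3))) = -19592 / 1305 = -15.01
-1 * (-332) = 332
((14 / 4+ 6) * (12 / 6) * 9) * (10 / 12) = 285 / 2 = 142.50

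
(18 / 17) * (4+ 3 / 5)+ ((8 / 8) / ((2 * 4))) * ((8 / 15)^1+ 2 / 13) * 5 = 70279 / 13260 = 5.30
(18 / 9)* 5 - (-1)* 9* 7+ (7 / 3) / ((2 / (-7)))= 389 / 6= 64.83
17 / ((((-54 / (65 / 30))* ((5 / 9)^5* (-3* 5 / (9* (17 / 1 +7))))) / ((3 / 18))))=483327 / 15625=30.93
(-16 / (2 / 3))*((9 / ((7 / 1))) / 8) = -27 / 7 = -3.86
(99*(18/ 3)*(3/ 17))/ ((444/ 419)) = 124443/ 1258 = 98.92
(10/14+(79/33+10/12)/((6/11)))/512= 557/43008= 0.01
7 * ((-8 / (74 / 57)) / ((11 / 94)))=-150024 / 407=-368.61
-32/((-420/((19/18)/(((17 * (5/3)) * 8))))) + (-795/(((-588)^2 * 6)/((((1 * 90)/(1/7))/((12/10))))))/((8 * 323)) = 1767317/6381446400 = 0.00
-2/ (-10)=1/ 5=0.20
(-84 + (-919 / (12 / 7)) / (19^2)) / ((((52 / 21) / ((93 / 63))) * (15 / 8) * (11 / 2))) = -11479951 / 2323035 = -4.94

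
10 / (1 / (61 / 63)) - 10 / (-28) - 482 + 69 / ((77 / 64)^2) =-45281317 / 106722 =-424.29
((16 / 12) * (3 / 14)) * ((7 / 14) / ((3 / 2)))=2 / 21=0.10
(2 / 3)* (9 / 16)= 3 / 8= 0.38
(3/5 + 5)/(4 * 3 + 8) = 7/25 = 0.28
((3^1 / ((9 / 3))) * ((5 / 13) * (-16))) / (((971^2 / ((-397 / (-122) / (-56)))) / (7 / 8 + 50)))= 807895 / 41869683128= 0.00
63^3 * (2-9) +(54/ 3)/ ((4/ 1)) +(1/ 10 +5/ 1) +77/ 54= -472585853/ 270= -1750317.97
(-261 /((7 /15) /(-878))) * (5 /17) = 17186850 /119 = 144427.31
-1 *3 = -3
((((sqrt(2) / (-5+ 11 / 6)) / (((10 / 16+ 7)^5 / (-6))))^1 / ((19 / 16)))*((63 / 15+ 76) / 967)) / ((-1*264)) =-315359232*sqrt(2) / 16216067390995285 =-0.00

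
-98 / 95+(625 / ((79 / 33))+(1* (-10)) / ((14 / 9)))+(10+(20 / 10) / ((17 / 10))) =236484652 / 893095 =264.79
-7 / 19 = -0.37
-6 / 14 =-3 / 7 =-0.43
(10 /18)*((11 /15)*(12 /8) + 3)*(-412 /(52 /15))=-21115 /78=-270.71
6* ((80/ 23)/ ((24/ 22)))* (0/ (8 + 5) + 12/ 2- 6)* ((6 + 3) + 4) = 0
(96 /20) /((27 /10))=16 /9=1.78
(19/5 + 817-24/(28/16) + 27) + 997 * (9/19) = 868722/665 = 1306.35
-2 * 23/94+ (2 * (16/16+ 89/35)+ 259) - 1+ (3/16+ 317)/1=581.78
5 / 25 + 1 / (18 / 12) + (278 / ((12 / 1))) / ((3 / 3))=721 / 30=24.03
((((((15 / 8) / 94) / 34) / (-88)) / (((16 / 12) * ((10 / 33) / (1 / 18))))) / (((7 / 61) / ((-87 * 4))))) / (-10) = -15921 / 57272320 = -0.00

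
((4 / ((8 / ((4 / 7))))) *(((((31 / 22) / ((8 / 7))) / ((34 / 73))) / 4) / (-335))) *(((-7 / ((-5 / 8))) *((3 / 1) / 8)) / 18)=-15841 / 120278400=-0.00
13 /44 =0.30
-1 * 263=-263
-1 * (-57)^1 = 57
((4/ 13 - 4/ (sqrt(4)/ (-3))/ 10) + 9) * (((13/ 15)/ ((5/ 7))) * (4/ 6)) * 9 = 9016/ 125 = 72.13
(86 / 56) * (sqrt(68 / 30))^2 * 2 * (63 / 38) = 2193 / 190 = 11.54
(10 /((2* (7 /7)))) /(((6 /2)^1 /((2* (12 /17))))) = 40 /17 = 2.35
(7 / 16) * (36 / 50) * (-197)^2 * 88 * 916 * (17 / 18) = 23266849298 / 25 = 930673971.92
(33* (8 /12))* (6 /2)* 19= 1254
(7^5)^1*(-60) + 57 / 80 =-80673543 / 80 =-1008419.29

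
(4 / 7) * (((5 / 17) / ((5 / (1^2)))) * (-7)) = -4 / 17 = -0.24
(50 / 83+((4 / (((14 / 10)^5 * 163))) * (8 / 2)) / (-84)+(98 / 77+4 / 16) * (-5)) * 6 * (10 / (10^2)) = -294622108681 / 70033626124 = -4.21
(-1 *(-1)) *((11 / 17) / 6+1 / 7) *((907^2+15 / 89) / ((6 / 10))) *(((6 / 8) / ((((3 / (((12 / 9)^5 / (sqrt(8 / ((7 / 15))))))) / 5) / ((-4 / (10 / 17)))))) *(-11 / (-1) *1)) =-9226359228416 *sqrt(210) / 4087503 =-32710103.84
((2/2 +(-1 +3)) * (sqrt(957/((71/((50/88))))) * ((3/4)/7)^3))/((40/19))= 0.00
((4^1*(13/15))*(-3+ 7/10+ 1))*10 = -45.07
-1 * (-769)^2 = -591361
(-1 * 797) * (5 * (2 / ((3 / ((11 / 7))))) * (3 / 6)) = -43835 / 21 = -2087.38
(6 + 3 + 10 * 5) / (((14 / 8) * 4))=59 / 7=8.43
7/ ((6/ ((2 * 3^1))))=7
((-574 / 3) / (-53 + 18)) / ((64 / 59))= 2419 / 480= 5.04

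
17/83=0.20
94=94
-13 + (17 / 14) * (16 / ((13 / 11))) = 313 / 91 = 3.44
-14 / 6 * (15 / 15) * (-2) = 14 / 3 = 4.67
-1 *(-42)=42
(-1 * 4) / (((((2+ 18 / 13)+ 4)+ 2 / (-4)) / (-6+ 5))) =104 / 179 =0.58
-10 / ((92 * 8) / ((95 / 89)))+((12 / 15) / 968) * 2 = -254623 / 19814960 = -0.01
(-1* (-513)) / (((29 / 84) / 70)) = 3016440 / 29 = 104015.17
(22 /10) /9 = 11 /45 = 0.24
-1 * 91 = -91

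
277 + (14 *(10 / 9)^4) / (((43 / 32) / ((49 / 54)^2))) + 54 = 70765117777 / 205667667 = 344.08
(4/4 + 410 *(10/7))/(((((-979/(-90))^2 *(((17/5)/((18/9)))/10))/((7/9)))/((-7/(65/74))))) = -38293668000/211815461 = -180.79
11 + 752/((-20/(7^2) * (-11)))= 9817/55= 178.49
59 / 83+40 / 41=5739 / 3403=1.69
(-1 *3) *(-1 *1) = 3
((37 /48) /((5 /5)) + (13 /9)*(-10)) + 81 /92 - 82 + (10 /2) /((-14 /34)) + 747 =14839243 /23184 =640.06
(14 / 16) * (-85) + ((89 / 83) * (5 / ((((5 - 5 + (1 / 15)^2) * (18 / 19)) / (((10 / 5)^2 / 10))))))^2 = 14293306045 / 55112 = 259350.16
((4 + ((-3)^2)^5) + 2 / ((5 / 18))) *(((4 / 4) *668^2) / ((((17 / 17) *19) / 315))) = 8301534785712 / 19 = 436922883458.53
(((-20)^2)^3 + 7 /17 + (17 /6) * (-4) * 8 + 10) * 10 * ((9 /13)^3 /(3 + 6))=881278894890 /37349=23595782.88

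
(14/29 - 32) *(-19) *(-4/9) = -266.15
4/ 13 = 0.31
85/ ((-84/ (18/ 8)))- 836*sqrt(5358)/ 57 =-1075.85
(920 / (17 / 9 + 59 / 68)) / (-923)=-563040 / 1557101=-0.36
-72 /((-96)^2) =-1 /128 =-0.01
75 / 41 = 1.83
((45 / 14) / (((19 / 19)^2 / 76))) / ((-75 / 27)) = -3078 / 35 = -87.94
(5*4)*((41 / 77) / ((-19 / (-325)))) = 266500 / 1463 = 182.16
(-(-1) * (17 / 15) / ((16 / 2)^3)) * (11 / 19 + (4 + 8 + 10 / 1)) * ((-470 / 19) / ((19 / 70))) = -3998995 / 877952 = -4.55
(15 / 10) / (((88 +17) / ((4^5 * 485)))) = 49664 / 7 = 7094.86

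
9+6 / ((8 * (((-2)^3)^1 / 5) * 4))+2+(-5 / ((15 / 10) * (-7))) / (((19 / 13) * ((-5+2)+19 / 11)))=3799129 / 357504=10.63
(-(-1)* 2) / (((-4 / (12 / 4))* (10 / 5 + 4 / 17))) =-51 / 76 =-0.67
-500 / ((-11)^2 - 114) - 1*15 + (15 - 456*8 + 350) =-3369.43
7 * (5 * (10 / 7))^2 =2500 / 7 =357.14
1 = 1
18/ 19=0.95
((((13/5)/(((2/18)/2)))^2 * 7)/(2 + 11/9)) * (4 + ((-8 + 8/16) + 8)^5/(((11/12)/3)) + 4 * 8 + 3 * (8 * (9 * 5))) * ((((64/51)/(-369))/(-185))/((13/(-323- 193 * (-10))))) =12409596946656/1028336375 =12067.64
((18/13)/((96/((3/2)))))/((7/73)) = 657/2912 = 0.23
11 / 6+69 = 425 / 6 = 70.83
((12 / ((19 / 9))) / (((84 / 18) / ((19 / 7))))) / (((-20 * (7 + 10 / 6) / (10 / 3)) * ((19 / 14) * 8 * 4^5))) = -81 / 14163968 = -0.00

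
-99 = -99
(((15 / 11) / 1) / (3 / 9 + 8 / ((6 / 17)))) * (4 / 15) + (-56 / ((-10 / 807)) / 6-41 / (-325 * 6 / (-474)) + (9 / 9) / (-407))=2261199536 / 3042325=743.25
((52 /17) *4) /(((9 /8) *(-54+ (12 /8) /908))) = -3021824 /15003333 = -0.20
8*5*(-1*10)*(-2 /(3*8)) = 100 /3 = 33.33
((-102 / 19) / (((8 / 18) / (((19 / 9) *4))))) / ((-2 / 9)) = 459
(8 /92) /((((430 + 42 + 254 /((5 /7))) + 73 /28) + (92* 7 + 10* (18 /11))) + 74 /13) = 40040 /688969301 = 0.00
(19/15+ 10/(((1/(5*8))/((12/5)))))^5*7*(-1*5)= -4362884833905135916693/151875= -28726813721186080.11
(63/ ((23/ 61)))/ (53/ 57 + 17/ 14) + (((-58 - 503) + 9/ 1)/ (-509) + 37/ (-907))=1434749880725/ 18167824039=78.97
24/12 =2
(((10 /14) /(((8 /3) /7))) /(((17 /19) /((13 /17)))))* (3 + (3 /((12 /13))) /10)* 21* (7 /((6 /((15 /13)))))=5572035 /36992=150.63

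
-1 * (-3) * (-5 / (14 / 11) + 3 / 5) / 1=-699 / 70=-9.99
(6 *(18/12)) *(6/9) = 6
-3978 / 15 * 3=-3978 / 5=-795.60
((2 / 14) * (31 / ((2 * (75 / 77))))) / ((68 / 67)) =22847 / 10200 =2.24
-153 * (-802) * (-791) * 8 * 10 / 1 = -7764835680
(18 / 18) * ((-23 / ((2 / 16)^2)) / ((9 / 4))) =-5888 / 9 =-654.22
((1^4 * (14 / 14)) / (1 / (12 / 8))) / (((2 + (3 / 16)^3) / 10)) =7.48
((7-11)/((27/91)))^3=-48228544/19683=-2450.26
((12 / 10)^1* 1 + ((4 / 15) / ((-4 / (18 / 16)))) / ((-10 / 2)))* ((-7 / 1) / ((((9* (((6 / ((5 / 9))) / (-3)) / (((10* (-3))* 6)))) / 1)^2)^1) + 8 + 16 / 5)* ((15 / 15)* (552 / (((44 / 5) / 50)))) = -8586774 / 11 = -780615.82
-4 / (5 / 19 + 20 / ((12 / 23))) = -0.10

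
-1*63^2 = -3969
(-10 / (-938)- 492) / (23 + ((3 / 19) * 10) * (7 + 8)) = -10.54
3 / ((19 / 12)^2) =432 / 361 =1.20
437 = 437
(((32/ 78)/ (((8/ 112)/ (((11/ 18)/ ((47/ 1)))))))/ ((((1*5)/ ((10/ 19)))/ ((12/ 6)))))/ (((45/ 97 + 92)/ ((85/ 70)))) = 580448/ 2811270267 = 0.00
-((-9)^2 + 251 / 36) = -3167 / 36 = -87.97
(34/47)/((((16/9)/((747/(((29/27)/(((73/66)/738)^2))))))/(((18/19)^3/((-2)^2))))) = 16444531953/121699758503488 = 0.00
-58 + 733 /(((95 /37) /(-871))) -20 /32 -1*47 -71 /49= -9263964707 /37240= -248763.82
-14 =-14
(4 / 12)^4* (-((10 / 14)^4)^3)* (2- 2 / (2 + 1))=-976562500 / 3363432789843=-0.00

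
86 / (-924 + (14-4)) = -43 / 457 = -0.09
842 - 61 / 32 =26883 / 32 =840.09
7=7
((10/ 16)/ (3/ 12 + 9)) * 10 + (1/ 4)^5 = 25637/ 37888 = 0.68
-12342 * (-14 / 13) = 172788 / 13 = 13291.38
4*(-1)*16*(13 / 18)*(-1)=416 / 9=46.22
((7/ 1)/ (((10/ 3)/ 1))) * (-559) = -11739/ 10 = -1173.90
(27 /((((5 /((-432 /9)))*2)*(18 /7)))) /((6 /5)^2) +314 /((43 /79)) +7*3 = 562.88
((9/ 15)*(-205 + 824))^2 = 137937.96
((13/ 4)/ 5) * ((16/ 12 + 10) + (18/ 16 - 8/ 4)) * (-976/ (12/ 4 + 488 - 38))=-199043/ 13590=-14.65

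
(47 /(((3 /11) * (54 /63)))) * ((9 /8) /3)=3619 /48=75.40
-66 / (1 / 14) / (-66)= 14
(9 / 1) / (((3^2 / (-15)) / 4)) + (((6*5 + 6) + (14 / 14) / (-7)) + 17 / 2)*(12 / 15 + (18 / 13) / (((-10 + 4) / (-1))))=-12993 / 910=-14.28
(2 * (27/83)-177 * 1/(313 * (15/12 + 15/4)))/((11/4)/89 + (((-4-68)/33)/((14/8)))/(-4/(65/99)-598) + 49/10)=0.11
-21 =-21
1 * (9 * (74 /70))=333 /35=9.51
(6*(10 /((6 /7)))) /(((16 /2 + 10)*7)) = 5 /9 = 0.56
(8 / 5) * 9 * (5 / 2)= 36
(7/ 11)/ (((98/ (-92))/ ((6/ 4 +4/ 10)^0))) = -0.60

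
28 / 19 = 1.47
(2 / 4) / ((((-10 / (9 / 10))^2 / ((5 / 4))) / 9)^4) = 0.00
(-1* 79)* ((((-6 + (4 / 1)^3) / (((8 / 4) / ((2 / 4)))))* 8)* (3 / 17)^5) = -2226852 / 1419857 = -1.57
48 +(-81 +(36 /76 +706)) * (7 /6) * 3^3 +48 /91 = 34149390 /1729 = 19750.95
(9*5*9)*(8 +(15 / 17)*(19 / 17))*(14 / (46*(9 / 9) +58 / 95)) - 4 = 25810283 / 23698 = 1089.13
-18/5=-3.60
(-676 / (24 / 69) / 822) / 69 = -0.03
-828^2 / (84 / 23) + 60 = -1313616 / 7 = -187659.43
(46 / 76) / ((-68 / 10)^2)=575 / 43928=0.01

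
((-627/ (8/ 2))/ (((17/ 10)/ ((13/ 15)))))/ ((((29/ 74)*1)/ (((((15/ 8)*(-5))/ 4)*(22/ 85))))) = 16587285/ 134096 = 123.70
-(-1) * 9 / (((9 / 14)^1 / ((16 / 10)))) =112 / 5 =22.40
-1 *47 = -47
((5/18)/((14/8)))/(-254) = -5/8001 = -0.00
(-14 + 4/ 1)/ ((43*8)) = -5/ 172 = -0.03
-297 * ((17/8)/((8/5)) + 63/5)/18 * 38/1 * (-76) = 53096241/80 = 663703.01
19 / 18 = 1.06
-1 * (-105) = 105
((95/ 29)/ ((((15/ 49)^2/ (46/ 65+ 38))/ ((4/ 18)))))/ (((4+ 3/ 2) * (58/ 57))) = 4361541352/ 81177525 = 53.73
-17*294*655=-3273690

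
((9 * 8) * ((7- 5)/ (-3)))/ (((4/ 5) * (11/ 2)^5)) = -1920/ 161051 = -0.01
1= 1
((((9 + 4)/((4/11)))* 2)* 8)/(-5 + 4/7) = -4004/31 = -129.16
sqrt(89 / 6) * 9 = 34.66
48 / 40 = 6 / 5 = 1.20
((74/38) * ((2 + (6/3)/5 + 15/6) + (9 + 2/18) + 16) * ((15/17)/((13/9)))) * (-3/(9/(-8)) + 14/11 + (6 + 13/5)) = 206769653/461890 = 447.66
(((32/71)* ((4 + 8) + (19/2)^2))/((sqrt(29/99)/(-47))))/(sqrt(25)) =-461352* sqrt(319)/10295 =-800.39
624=624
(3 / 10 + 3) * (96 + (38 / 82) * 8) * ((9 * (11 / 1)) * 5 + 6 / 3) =33523644 / 205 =163529.97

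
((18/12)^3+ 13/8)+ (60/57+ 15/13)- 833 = -203971/247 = -825.79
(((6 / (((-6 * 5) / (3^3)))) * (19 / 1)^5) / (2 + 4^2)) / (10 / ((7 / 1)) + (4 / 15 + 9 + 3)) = -155994237 / 2876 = -54240.00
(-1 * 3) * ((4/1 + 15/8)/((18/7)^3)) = -1.04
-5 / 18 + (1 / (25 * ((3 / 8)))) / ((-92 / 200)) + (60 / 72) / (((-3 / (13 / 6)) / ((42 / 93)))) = -15044 / 19251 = -0.78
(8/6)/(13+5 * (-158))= -0.00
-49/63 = -7/9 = -0.78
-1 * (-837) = 837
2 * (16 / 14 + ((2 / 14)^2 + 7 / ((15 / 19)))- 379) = -542386 / 735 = -737.94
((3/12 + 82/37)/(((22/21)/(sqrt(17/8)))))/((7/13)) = 14235 * sqrt(34)/13024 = 6.37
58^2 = 3364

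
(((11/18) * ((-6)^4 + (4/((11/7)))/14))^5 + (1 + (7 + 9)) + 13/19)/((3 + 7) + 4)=349861919477063686795/15707034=22274219275075.34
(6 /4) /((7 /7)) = 3 /2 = 1.50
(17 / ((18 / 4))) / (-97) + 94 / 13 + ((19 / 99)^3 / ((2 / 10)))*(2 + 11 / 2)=6082585855 / 815698026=7.46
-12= -12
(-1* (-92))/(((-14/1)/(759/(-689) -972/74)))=16695102/178451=93.56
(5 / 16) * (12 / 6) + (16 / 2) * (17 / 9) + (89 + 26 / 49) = 371381 / 3528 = 105.27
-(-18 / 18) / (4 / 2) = 1 / 2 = 0.50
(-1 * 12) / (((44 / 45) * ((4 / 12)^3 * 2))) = -3645 / 22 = -165.68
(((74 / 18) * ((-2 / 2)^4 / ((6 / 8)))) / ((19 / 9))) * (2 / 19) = 296 / 1083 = 0.27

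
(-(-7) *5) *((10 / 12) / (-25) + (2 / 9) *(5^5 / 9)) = 437311 / 162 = 2699.45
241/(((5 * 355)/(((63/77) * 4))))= 8676/19525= 0.44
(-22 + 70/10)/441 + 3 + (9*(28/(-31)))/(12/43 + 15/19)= -2051720/442029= -4.64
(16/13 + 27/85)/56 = 1711/61880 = 0.03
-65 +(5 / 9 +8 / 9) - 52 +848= 6592 / 9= 732.44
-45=-45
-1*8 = -8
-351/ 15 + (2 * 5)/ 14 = -794/ 35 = -22.69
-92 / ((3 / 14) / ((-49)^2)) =-3092488 / 3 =-1030829.33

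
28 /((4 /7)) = 49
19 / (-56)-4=-243 / 56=-4.34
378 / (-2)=-189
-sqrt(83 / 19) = -2.09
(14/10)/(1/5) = 7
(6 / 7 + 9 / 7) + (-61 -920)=-6852 / 7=-978.86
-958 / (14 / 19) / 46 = -28.26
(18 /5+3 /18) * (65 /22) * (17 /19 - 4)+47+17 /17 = 33713 /2508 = 13.44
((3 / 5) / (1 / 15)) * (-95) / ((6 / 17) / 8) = -19380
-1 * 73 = -73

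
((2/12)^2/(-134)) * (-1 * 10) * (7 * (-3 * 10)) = -175/402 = -0.44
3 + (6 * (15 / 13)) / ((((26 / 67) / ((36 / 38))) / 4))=226713 / 3211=70.61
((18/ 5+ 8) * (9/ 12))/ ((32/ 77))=6699/ 320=20.93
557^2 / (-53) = -310249 / 53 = -5853.75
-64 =-64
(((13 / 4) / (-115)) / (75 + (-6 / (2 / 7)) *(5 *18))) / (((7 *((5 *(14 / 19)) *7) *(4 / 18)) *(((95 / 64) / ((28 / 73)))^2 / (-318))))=-50798592 / 6163971034375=-0.00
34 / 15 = 2.27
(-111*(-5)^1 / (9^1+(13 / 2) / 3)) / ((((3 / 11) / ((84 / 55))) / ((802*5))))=74778480 / 67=1116096.72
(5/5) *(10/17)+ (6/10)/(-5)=199/425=0.47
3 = 3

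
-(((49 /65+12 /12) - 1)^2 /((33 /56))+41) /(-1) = 5850881 /139425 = 41.96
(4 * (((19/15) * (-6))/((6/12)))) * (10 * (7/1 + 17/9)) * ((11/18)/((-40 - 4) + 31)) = 267520/1053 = 254.06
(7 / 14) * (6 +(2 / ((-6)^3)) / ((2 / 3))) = 431 / 144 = 2.99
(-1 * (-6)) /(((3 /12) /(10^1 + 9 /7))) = 1896 /7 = 270.86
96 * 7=672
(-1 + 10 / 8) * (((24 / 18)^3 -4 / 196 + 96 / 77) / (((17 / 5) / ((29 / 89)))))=446455 / 5180868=0.09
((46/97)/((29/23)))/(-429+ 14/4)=-0.00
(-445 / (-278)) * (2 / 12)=445 / 1668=0.27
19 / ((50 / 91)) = 34.58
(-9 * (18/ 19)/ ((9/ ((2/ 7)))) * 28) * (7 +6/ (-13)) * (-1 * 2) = 24480/ 247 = 99.11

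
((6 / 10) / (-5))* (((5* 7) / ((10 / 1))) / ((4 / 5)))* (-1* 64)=168 / 5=33.60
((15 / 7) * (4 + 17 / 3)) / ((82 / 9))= 1305 / 574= 2.27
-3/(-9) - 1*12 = -35/3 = -11.67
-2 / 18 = -1 / 9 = -0.11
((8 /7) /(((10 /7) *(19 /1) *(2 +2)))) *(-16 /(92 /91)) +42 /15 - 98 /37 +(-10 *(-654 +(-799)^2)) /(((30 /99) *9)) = -567145222061 /242535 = -2338405.68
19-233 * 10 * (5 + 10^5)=-233011631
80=80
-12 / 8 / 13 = -3 / 26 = -0.12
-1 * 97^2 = -9409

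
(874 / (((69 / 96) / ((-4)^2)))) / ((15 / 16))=311296 / 15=20753.07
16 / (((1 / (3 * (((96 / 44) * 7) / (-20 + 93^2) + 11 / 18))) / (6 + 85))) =762312824 / 284757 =2677.06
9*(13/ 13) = 9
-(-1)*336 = 336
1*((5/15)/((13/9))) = 3/13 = 0.23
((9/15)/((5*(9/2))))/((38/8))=8/1425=0.01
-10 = -10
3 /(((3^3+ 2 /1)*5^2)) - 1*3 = -2172 /725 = -3.00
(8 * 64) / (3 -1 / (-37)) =1184 / 7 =169.14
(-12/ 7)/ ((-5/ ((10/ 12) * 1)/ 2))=4/ 7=0.57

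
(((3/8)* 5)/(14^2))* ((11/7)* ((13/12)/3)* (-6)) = -715/21952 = -0.03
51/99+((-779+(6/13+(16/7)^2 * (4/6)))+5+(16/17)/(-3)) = -275112731/357357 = -769.85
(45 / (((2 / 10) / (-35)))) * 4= -31500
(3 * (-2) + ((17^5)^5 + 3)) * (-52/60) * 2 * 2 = -300072625442116923704857639534808/15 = -20004841696141128246990510000000.00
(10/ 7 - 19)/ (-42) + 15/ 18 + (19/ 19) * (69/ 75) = 7981/ 3675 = 2.17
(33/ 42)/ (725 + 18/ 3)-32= -327477/ 10234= -32.00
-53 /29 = -1.83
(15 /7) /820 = 3 /1148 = 0.00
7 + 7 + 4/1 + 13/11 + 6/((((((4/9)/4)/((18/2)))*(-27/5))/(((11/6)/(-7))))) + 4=3600/77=46.75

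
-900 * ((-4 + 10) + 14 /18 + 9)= -14200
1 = 1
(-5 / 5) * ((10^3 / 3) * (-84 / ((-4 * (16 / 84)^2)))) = -385875 / 2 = -192937.50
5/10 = 1/2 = 0.50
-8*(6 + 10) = -128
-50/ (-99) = 50/ 99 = 0.51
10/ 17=0.59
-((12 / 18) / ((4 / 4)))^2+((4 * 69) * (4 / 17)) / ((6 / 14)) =23116 / 153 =151.08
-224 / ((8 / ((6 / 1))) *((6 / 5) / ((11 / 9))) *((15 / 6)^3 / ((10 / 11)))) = -448 / 45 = -9.96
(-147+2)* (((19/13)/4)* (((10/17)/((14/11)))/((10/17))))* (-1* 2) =30305/364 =83.26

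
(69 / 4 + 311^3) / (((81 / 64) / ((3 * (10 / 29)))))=19251358880 / 783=24586665.24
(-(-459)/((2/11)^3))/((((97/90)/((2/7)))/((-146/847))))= -3489.58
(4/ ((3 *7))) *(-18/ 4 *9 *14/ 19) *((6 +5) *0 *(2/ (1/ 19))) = 0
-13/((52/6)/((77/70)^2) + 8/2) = -4719/4052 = -1.16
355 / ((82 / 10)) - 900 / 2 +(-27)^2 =13214 / 41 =322.29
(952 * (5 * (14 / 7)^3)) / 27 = 38080 / 27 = 1410.37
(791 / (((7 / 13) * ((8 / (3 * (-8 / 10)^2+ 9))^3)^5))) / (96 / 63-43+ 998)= 107567430878282241135345476642434614196593 / 658210816000000000000000000000000000000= 163.42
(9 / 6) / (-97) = -3 / 194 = -0.02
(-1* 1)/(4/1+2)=-1/6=-0.17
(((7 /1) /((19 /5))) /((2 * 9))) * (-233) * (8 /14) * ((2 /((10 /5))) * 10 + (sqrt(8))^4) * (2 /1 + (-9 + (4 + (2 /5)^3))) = 12655628 /4275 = 2960.38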